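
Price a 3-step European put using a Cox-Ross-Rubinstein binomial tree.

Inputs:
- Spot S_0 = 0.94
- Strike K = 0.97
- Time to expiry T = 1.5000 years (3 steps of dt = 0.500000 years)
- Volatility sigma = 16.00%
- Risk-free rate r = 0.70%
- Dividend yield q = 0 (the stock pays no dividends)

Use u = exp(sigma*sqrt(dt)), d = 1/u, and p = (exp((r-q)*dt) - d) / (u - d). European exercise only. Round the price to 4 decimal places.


Answer: Price = V(0,0) = 0.0898

Derivation:
dt = T/N = 0.500000
u = exp(sigma*sqrt(dt)) = 1.119785; d = 1/u = 0.893028
p = (exp((r-q)*dt) - d) / (u - d) = 0.487208
Discount per step: exp(-r*dt) = 0.996506
Stock lattice S(k, i) with i counting down-moves:
  k=0: S(0,0) = 0.9400
  k=1: S(1,0) = 1.0526; S(1,1) = 0.8394
  k=2: S(2,0) = 1.1787; S(2,1) = 0.9400; S(2,2) = 0.7496
  k=3: S(3,0) = 1.3199; S(3,1) = 1.0526; S(3,2) = 0.8394; S(3,3) = 0.6695
Terminal payoffs V(N, i) = max(K - S_T, 0):
  V(3,0) = 0.000000; V(3,1) = 0.000000; V(3,2) = 0.130553; V(3,3) = 0.300542
Backward induction: V(k, i) = exp(-r*dt) * [p * V(k+1, i) + (1-p) * V(k+1, i+1)].
  V(2,0) = exp(-r*dt) * [p*0.000000 + (1-p)*0.000000] = 0.000000
  V(2,1) = exp(-r*dt) * [p*0.000000 + (1-p)*0.130553] = 0.066713
  V(2,2) = exp(-r*dt) * [p*0.130553 + (1-p)*0.300542] = 0.216961
  V(1,0) = exp(-r*dt) * [p*0.000000 + (1-p)*0.066713] = 0.034090
  V(1,1) = exp(-r*dt) * [p*0.066713 + (1-p)*0.216961] = 0.143257
  V(0,0) = exp(-r*dt) * [p*0.034090 + (1-p)*0.143257] = 0.089755


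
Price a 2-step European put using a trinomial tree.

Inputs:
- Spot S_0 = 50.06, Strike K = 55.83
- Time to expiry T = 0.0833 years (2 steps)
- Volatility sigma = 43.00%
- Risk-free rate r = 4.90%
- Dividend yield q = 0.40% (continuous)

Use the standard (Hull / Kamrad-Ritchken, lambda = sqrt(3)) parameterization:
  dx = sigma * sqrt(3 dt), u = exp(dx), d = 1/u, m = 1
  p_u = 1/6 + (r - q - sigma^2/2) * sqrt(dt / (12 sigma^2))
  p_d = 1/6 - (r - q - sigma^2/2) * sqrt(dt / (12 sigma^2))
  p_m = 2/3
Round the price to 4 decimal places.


Answer: Price = V(0,0) = 6.3870

Derivation:
dt = T/N = 0.041650; dx = sigma*sqrt(3*dt) = 0.151998
u = exp(dx) = 1.164157; d = 1/u = 0.858990
p_u = 0.160166, p_m = 0.666667, p_d = 0.173168
Discount per step: exp(-r*dt) = 0.997961
Stock lattice S(k, j) with j the centered position index:
  k=0: S(0,+0) = 50.0600
  k=1: S(1,-1) = 43.0011; S(1,+0) = 50.0600; S(1,+1) = 58.2777
  k=2: S(2,-2) = 36.9375; S(2,-1) = 43.0011; S(2,+0) = 50.0600; S(2,+1) = 58.2777; S(2,+2) = 67.8444
Terminal payoffs V(N, j) = max(K - S_T, 0):
  V(2,-2) = 18.892504; V(2,-1) = 12.828941; V(2,+0) = 5.770000; V(2,+1) = 0.000000; V(2,+2) = 0.000000
Backward induction: V(k, j) = exp(-r*dt) * [p_u * V(k+1, j+1) + p_m * V(k+1, j) + p_d * V(k+1, j-1)]
  V(1,-1) = exp(-r*dt) * [p_u*5.770000 + p_m*12.828941 + p_d*18.892504] = 12.722364
  V(1,+0) = exp(-r*dt) * [p_u*0.000000 + p_m*5.770000 + p_d*12.828941] = 6.055854
  V(1,+1) = exp(-r*dt) * [p_u*0.000000 + p_m*0.000000 + p_d*5.770000] = 0.997141
  V(0,+0) = exp(-r*dt) * [p_u*0.997141 + p_m*6.055854 + p_d*12.722364] = 6.386998


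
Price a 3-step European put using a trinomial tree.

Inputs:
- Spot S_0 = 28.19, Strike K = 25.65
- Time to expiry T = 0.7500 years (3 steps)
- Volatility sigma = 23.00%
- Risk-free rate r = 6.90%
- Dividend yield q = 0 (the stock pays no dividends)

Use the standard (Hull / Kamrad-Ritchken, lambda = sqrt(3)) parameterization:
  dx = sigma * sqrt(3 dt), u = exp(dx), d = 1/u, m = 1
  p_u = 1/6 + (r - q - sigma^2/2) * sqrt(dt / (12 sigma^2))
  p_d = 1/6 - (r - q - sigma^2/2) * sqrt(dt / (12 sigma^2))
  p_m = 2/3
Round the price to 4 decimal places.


Answer: Price = V(0,0) = 0.7561

Derivation:
dt = T/N = 0.250000; dx = sigma*sqrt(3*dt) = 0.199186
u = exp(dx) = 1.220409; d = 1/u = 0.819398
p_u = 0.193369, p_m = 0.666667, p_d = 0.139964
Discount per step: exp(-r*dt) = 0.982898
Stock lattice S(k, j) with j the centered position index:
  k=0: S(0,+0) = 28.1900
  k=1: S(1,-1) = 23.0988; S(1,+0) = 28.1900; S(1,+1) = 34.4033
  k=2: S(2,-2) = 18.9271; S(2,-1) = 23.0988; S(2,+0) = 28.1900; S(2,+1) = 34.4033; S(2,+2) = 41.9861
  k=3: S(3,-3) = 15.5088; S(3,-2) = 18.9271; S(3,-1) = 23.0988; S(3,+0) = 28.1900; S(3,+1) = 34.4033; S(3,+2) = 41.9861; S(3,+3) = 51.2402
Terminal payoffs V(N, j) = max(K - S_T, 0):
  V(3,-3) = 10.141166; V(3,-2) = 6.722884; V(3,-1) = 2.551182; V(3,+0) = 0.000000; V(3,+1) = 0.000000; V(3,+2) = 0.000000; V(3,+3) = 0.000000
Backward induction: V(k, j) = exp(-r*dt) * [p_u * V(k+1, j+1) + p_m * V(k+1, j) + p_d * V(k+1, j-1)]
  V(2,-2) = exp(-r*dt) * [p_u*2.551182 + p_m*6.722884 + p_d*10.141166] = 6.285281
  V(2,-1) = exp(-r*dt) * [p_u*0.000000 + p_m*2.551182 + p_d*6.722884] = 2.596572
  V(2,+0) = exp(-r*dt) * [p_u*0.000000 + p_m*0.000000 + p_d*2.551182] = 0.350967
  V(2,+1) = exp(-r*dt) * [p_u*0.000000 + p_m*0.000000 + p_d*0.000000] = 0.000000
  V(2,+2) = exp(-r*dt) * [p_u*0.000000 + p_m*0.000000 + p_d*0.000000] = 0.000000
  V(1,-1) = exp(-r*dt) * [p_u*0.350967 + p_m*2.596572 + p_d*6.285281] = 2.632818
  V(1,+0) = exp(-r*dt) * [p_u*0.000000 + p_m*0.350967 + p_d*2.596572] = 0.587189
  V(1,+1) = exp(-r*dt) * [p_u*0.000000 + p_m*0.000000 + p_d*0.350967] = 0.048283
  V(0,+0) = exp(-r*dt) * [p_u*0.048283 + p_m*0.587189 + p_d*2.632818] = 0.756139


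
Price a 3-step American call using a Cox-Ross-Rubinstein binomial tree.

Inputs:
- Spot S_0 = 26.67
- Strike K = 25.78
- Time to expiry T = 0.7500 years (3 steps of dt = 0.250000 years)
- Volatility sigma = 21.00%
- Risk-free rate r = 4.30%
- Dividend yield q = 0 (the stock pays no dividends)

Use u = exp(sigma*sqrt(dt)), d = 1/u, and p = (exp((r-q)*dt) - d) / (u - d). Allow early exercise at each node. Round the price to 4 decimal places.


Answer: Price = V(0,0) = 2.9713

Derivation:
dt = T/N = 0.250000
u = exp(sigma*sqrt(dt)) = 1.110711; d = 1/u = 0.900325
p = (exp((r-q)*dt) - d) / (u - d) = 0.525146
Discount per step: exp(-r*dt) = 0.989308
Stock lattice S(k, i) with i counting down-moves:
  k=0: S(0,0) = 26.6700
  k=1: S(1,0) = 29.6227; S(1,1) = 24.0117
  k=2: S(2,0) = 32.9022; S(2,1) = 26.6700; S(2,2) = 21.6183
  k=3: S(3,0) = 36.5448; S(3,1) = 29.6227; S(3,2) = 24.0117; S(3,3) = 19.4635
Terminal payoffs V(N, i) = max(S_T - K, 0):
  V(3,0) = 10.764816; V(3,1) = 3.842652; V(3,2) = 0.000000; V(3,3) = 0.000000
Backward induction: V(k, i) = exp(-r*dt) * [p * V(k+1, i) + (1-p) * V(k+1, i+1)]; then take max(V_cont, immediate exercise) for American.
  V(2,0) = exp(-r*dt) * [p*10.764816 + (1-p)*3.842652] = 7.397845; exercise = 7.122194; V(2,0) = max -> 7.397845
  V(2,1) = exp(-r*dt) * [p*3.842652 + (1-p)*0.000000] = 1.996377; exercise = 0.890000; V(2,1) = max -> 1.996377
  V(2,2) = exp(-r*dt) * [p*0.000000 + (1-p)*0.000000] = 0.000000; exercise = 0.000000; V(2,2) = max -> 0.000000
  V(1,0) = exp(-r*dt) * [p*7.397845 + (1-p)*1.996377] = 4.781262; exercise = 3.842652; V(1,0) = max -> 4.781262
  V(1,1) = exp(-r*dt) * [p*1.996377 + (1-p)*0.000000] = 1.037180; exercise = 0.000000; V(1,1) = max -> 1.037180
  V(0,0) = exp(-r*dt) * [p*4.781262 + (1-p)*1.037180] = 2.971257; exercise = 0.890000; V(0,0) = max -> 2.971257


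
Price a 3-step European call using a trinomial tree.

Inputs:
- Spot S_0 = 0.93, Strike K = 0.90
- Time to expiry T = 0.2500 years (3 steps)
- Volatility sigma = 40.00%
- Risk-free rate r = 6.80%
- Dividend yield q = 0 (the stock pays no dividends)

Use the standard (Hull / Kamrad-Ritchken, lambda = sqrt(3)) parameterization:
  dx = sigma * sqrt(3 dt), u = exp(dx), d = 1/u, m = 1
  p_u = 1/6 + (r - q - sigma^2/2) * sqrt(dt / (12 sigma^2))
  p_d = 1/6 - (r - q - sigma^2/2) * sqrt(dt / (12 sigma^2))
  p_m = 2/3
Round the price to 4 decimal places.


Answer: Price = V(0,0) = 0.0952

Derivation:
dt = T/N = 0.083333; dx = sigma*sqrt(3*dt) = 0.200000
u = exp(dx) = 1.221403; d = 1/u = 0.818731
p_u = 0.164167, p_m = 0.666667, p_d = 0.169167
Discount per step: exp(-r*dt) = 0.994349
Stock lattice S(k, j) with j the centered position index:
  k=0: S(0,+0) = 0.9300
  k=1: S(1,-1) = 0.7614; S(1,+0) = 0.9300; S(1,+1) = 1.1359
  k=2: S(2,-2) = 0.6234; S(2,-1) = 0.7614; S(2,+0) = 0.9300; S(2,+1) = 1.1359; S(2,+2) = 1.3874
  k=3: S(3,-3) = 0.5104; S(3,-2) = 0.6234; S(3,-1) = 0.7614; S(3,+0) = 0.9300; S(3,+1) = 1.1359; S(3,+2) = 1.3874; S(3,+3) = 1.6946
Terminal payoffs V(N, j) = max(S_T - K, 0):
  V(3,-3) = 0.000000; V(3,-2) = 0.000000; V(3,-1) = 0.000000; V(3,+0) = 0.030000; V(3,+1) = 0.235905; V(3,+2) = 0.487397; V(3,+3) = 0.794570
Backward induction: V(k, j) = exp(-r*dt) * [p_u * V(k+1, j+1) + p_m * V(k+1, j) + p_d * V(k+1, j-1)]
  V(2,-2) = exp(-r*dt) * [p_u*0.000000 + p_m*0.000000 + p_d*0.000000] = 0.000000
  V(2,-1) = exp(-r*dt) * [p_u*0.030000 + p_m*0.000000 + p_d*0.000000] = 0.004897
  V(2,+0) = exp(-r*dt) * [p_u*0.235905 + p_m*0.030000 + p_d*0.000000] = 0.058396
  V(2,+1) = exp(-r*dt) * [p_u*0.487397 + p_m*0.235905 + p_d*0.030000] = 0.240990
  V(2,+2) = exp(-r*dt) * [p_u*0.794570 + p_m*0.487397 + p_d*0.235905] = 0.492482
  V(1,-1) = exp(-r*dt) * [p_u*0.058396 + p_m*0.004897 + p_d*0.000000] = 0.012779
  V(1,+0) = exp(-r*dt) * [p_u*0.240990 + p_m*0.058396 + p_d*0.004897] = 0.078873
  V(1,+1) = exp(-r*dt) * [p_u*0.492482 + p_m*0.240990 + p_d*0.058396] = 0.249967
  V(0,+0) = exp(-r*dt) * [p_u*0.249967 + p_m*0.078873 + p_d*0.012779] = 0.095239


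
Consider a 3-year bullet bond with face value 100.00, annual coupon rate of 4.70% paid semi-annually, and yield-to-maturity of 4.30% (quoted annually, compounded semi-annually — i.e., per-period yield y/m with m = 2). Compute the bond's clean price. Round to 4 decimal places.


Answer: Price = 101.1146

Derivation:
Coupon per period c = face * coupon_rate / m = 2.350000
Periods per year m = 2; per-period yield y/m = 0.021500
Number of cashflows N = 6
Cashflows (t years, CF_t, discount factor 1/(1+y/m)^(m*t), PV):
  t = 0.5000: CF_t = 2.350000, DF = 0.978953, PV = 2.300538
  t = 1.0000: CF_t = 2.350000, DF = 0.958348, PV = 2.252118
  t = 1.5000: CF_t = 2.350000, DF = 0.938177, PV = 2.204716
  t = 2.0000: CF_t = 2.350000, DF = 0.918431, PV = 2.158313
  t = 2.5000: CF_t = 2.350000, DF = 0.899100, PV = 2.112886
  t = 3.0000: CF_t = 102.350000, DF = 0.880177, PV = 90.086066
Price P = sum_t PV_t = 101.114637


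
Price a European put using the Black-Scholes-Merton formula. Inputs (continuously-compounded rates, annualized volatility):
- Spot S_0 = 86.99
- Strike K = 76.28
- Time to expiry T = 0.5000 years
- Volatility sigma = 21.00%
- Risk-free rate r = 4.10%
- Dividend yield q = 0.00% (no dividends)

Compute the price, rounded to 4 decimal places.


d1 = (ln(S/K) + (r - q + 0.5*sigma^2) * T) / (sigma * sqrt(T)) = 1.09707542
d2 = d1 - sigma * sqrt(T) = 0.94858300
exp(-rT) = 0.97970870; exp(-qT) = 1.00000000
P = K * exp(-rT) * N(-d2) - S_0 * exp(-qT) * N(-d1)
N(-d1) = 0.13630421; N(-d2) = 0.17141637
P = 76.2800 * 0.97970870 * 0.17141637 - 86.9900 * 1.00000000 * 0.13630421 = 0.9532

Answer: Price = 0.9532


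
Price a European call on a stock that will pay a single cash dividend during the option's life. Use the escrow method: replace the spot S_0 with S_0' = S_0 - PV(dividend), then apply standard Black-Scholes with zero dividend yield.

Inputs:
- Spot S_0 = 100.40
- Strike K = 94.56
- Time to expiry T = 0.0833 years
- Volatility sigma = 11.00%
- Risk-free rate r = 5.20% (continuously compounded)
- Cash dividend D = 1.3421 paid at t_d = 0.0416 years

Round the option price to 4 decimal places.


Answer: Price = 4.9806

Derivation:
PV(D) = D * exp(-r * t_d) = 1.3421 * 0.99783914 = 1.33919991
S_0' = S_0 - PV(D) = 100.4000 - 1.33919991 = 99.06080009
d1 = (ln(S_0'/K) + (r + sigma^2/2)*T) / (sigma*sqrt(T)) = 1.61695085
d2 = d1 - sigma*sqrt(T) = 1.58520293
exp(-rT) = 0.99567777
N(d1) = 0.94705555; N(d2) = 0.94353988
C = S_0' * N(d1) - K * exp(-rT) * N(d2) = 99.06080009 * 0.94705555 - 94.5600 * 0.99567777 * 0.94353988 = 4.9806


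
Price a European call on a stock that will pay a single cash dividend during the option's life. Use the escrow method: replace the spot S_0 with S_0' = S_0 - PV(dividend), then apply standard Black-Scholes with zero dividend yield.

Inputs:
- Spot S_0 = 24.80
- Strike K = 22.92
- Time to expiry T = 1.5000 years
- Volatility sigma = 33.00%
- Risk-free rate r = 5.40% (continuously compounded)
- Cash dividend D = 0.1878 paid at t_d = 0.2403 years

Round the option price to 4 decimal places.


PV(D) = D * exp(-r * t_d) = 0.1878 * 0.98710763 = 0.18537881
S_0' = S_0 - PV(D) = 24.8000 - 0.18537881 = 24.61462119
d1 = (ln(S_0'/K) + (r + sigma^2/2)*T) / (sigma*sqrt(T)) = 0.57898448
d2 = d1 - sigma*sqrt(T) = 0.17481868
exp(-rT) = 0.92219369
N(d1) = 0.71870018; N(d2) = 0.56938894
C = S_0' * N(d1) - K * exp(-rT) * N(d2) = 24.61462119 * 0.71870018 - 22.9200 * 0.92219369 * 0.56938894 = 5.6555

Answer: Price = 5.6555


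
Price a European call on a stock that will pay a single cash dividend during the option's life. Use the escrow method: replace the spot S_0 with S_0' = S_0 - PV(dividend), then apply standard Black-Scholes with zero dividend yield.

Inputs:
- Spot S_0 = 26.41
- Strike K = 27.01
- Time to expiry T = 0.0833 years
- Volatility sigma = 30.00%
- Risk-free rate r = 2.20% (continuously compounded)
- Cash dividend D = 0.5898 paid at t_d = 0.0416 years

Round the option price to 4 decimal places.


PV(D) = D * exp(-r * t_d) = 0.5898 * 0.99908522 = 0.58926046
S_0' = S_0 - PV(D) = 26.4100 - 0.58926046 = 25.82073954
d1 = (ln(S_0'/K) + (r + sigma^2/2)*T) / (sigma*sqrt(T)) = -0.45559787
d2 = d1 - sigma*sqrt(T) = -0.54218309
exp(-rT) = 0.99816908
N(d1) = 0.32433959; N(d2) = 0.29384619
C = S_0' * N(d1) - K * exp(-rT) * N(d2) = 25.82073954 * 0.32433959 - 27.0100 * 0.99816908 * 0.29384619 = 0.4524

Answer: Price = 0.4524


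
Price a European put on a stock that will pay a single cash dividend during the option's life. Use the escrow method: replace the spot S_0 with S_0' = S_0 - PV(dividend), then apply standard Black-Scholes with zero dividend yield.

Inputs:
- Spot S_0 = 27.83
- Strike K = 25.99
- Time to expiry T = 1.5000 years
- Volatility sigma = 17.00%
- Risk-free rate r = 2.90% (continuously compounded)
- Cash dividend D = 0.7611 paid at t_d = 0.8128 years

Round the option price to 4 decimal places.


Answer: Price = 1.2286

Derivation:
PV(D) = D * exp(-r * t_d) = 0.7611 * 0.97670443 = 0.74336974
S_0' = S_0 - PV(D) = 27.8300 - 0.74336974 = 27.08663026
d1 = (ln(S_0'/K) + (r + sigma^2/2)*T) / (sigma*sqrt(T)) = 0.51152747
d2 = d1 - sigma*sqrt(T) = 0.30332084
exp(-rT) = 0.95743255
N(-d1) = 0.30449088; N(-d2) = 0.38082268
P = K * exp(-rT) * N(-d2) - S_0' * N(-d1) = 25.9900 * 0.95743255 * 0.38082268 - 27.08663026 * 0.30449088 = 1.2286


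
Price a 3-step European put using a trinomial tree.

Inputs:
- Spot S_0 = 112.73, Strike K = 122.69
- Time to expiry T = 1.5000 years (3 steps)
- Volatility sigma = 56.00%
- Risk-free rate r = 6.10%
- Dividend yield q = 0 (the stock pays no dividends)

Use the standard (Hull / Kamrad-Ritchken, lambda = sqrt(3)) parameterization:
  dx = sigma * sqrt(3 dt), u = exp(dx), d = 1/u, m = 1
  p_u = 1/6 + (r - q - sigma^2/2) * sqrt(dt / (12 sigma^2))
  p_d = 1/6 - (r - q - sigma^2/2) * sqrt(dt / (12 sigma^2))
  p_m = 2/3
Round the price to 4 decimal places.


Answer: Price = V(0,0) = 28.5800

Derivation:
dt = T/N = 0.500000; dx = sigma*sqrt(3*dt) = 0.685857
u = exp(dx) = 1.985473; d = 1/u = 0.503658
p_u = 0.131747, p_m = 0.666667, p_d = 0.201586
Discount per step: exp(-r*dt) = 0.969960
Stock lattice S(k, j) with j the centered position index:
  k=0: S(0,+0) = 112.7300
  k=1: S(1,-1) = 56.7774; S(1,+0) = 112.7300; S(1,+1) = 223.8224
  k=2: S(2,-2) = 28.5964; S(2,-1) = 56.7774; S(2,+0) = 112.7300; S(2,+1) = 223.8224; S(2,+2) = 444.3932
  k=3: S(3,-3) = 14.4028; S(3,-2) = 28.5964; S(3,-1) = 56.7774; S(3,+0) = 112.7300; S(3,+1) = 223.8224; S(3,+2) = 444.3932; S(3,+3) = 882.3307
Terminal payoffs V(N, j) = max(K - S_T, 0):
  V(3,-3) = 108.287177; V(3,-2) = 94.093586; V(3,-1) = 65.912595; V(3,+0) = 9.960000; V(3,+1) = 0.000000; V(3,+2) = 0.000000; V(3,+3) = 0.000000
Backward induction: V(k, j) = exp(-r*dt) * [p_u * V(k+1, j+1) + p_m * V(k+1, j) + p_d * V(k+1, j-1)]
  V(2,-2) = exp(-r*dt) * [p_u*65.912595 + p_m*94.093586 + p_d*108.287177] = 90.441114
  V(2,-1) = exp(-r*dt) * [p_u*9.960000 + p_m*65.912595 + p_d*94.093586] = 62.292724
  V(2,+0) = exp(-r*dt) * [p_u*0.000000 + p_m*9.960000 + p_d*65.912595] = 19.328487
  V(2,+1) = exp(-r*dt) * [p_u*0.000000 + p_m*0.000000 + p_d*9.960000] = 1.947488
  V(2,+2) = exp(-r*dt) * [p_u*0.000000 + p_m*0.000000 + p_d*0.000000] = 0.000000
  V(1,-1) = exp(-r*dt) * [p_u*19.328487 + p_m*62.292724 + p_d*90.441114] = 60.434991
  V(1,+0) = exp(-r*dt) * [p_u*1.947488 + p_m*19.328487 + p_d*62.292724] = 24.927599
  V(1,+1) = exp(-r*dt) * [p_u*0.000000 + p_m*1.947488 + p_d*19.328487] = 5.038641
  V(0,+0) = exp(-r*dt) * [p_u*5.038641 + p_m*24.927599 + p_d*60.434991] = 28.579982


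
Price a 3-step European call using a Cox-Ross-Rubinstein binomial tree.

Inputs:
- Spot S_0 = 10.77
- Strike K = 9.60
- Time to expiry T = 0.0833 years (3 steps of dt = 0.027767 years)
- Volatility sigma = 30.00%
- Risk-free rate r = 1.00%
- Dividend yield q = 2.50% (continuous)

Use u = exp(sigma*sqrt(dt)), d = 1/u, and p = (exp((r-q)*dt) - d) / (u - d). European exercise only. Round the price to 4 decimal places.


dt = T/N = 0.027767
u = exp(sigma*sqrt(dt)) = 1.051261; d = 1/u = 0.951239
p = (exp((r-q)*dt) - d) / (u - d) = 0.483342
Discount per step: exp(-r*dt) = 0.999722
Stock lattice S(k, i) with i counting down-moves:
  k=0: S(0,0) = 10.7700
  k=1: S(1,0) = 11.3221; S(1,1) = 10.2448
  k=2: S(2,0) = 11.9025; S(2,1) = 10.7700; S(2,2) = 9.7453
  k=3: S(3,0) = 12.5126; S(3,1) = 11.3221; S(3,2) = 10.2448; S(3,3) = 9.2701
Terminal payoffs V(N, i) = max(S_T - K, 0):
  V(3,0) = 2.912579; V(3,1) = 1.722076; V(3,2) = 0.644843; V(3,3) = 0.000000
Backward induction: V(k, i) = exp(-r*dt) * [p * V(k+1, i) + (1-p) * V(k+1, i+1)].
  V(2,0) = exp(-r*dt) * [p*2.912579 + (1-p)*1.722076] = 2.296859
  V(2,1) = exp(-r*dt) * [p*1.722076 + (1-p)*0.644843] = 1.165192
  V(2,2) = exp(-r*dt) * [p*0.644843 + (1-p)*0.000000] = 0.311593
  V(1,0) = exp(-r*dt) * [p*2.296859 + (1-p)*1.165192] = 1.711698
  V(1,1) = exp(-r*dt) * [p*1.165192 + (1-p)*0.311593] = 0.723972
  V(0,0) = exp(-r*dt) * [p*1.711698 + (1-p)*0.723972] = 1.201048

Answer: Price = V(0,0) = 1.2010


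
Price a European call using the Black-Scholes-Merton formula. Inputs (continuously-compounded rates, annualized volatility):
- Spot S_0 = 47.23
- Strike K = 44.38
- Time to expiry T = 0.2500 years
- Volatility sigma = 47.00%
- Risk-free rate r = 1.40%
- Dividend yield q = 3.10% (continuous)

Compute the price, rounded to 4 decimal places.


Answer: Price = 5.7088

Derivation:
d1 = (ln(S/K) + (r - q + 0.5*sigma^2) * T) / (sigma * sqrt(T)) = 0.36426752
d2 = d1 - sigma * sqrt(T) = 0.12926752
exp(-rT) = 0.99650612; exp(-qT) = 0.99227995
C = S_0 * exp(-qT) * N(d1) - K * exp(-rT) * N(d2)
N(d1) = 0.64217087; N(d2) = 0.55142701
C = 47.2300 * 0.99227995 * 0.64217087 - 44.3800 * 0.99650612 * 0.55142701 = 5.7088


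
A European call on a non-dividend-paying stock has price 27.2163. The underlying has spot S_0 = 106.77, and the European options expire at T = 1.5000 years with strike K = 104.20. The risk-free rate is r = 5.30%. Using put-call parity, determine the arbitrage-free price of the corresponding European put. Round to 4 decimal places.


Put-call parity: C - P = S_0 * exp(-qT) - K * exp(-rT).
S_0 * exp(-qT) = 106.7700 * 1.00000000 = 106.77000000
K * exp(-rT) = 104.2000 * 0.92357802 = 96.23682968
P = C - S*exp(-qT) + K*exp(-rT)
P = 27.2163 - 106.77000000 + 96.23682968 = 16.6831

Answer: Put price = 16.6831


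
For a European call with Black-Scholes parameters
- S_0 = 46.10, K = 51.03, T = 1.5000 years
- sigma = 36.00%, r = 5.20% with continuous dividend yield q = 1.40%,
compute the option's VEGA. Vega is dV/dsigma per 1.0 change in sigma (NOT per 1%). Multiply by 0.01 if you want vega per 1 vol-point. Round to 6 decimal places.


d1 = 0.1192975328; d2 = -0.3216106209
phi(d1) = 0.3961135035; exp(-qT) = 0.9792189646; exp(-rT) = 0.9249644265
Vega = S * exp(-qT) * phi(d1) * sqrt(T) = 46.1000 * 0.9792189646 * 0.3961135035 * 1.2247448714 = 21.900096

Answer: Vega = 21.900096


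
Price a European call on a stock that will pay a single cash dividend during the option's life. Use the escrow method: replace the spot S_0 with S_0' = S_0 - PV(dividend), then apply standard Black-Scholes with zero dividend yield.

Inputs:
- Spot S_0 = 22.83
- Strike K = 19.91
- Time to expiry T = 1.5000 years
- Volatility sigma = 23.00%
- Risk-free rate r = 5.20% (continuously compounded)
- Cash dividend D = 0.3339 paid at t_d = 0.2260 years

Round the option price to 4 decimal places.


PV(D) = D * exp(-r * t_d) = 0.3339 * 0.98831679 = 0.32999897
S_0' = S_0 - PV(D) = 22.8300 - 0.32999897 = 22.50000103
d1 = (ln(S_0'/K) + (r + sigma^2/2)*T) / (sigma*sqrt(T)) = 0.85188367
d2 = d1 - sigma*sqrt(T) = 0.57019235
exp(-rT) = 0.92496443
N(d1) = 0.80286067; N(d2) = 0.71572638
C = S_0' * N(d1) - K * exp(-rT) * N(d2) = 22.50000103 * 0.80286067 - 19.9100 * 0.92496443 * 0.71572638 = 4.8835

Answer: Price = 4.8835


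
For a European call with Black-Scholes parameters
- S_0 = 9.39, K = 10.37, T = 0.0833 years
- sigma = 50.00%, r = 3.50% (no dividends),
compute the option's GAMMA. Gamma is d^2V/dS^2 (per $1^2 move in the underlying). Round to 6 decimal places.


Answer: Gamma = 0.246566

Derivation:
d1 = -0.5955547439; d2 = -0.7398634408
phi(d1) = 0.3341112493; exp(-qT) = 1.0000000000; exp(-rT) = 0.9970887459
Gamma = exp(-qT) * phi(d1) / (S * sigma * sqrt(T)) = 1.0000000000 * 0.3341112493 / (9.3900 * 0.5000 * 0.2886173938) = 0.246566


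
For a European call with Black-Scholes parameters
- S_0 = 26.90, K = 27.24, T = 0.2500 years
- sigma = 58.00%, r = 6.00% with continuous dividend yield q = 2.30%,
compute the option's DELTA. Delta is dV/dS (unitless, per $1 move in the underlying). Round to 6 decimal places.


d1 = 0.1335855356; d2 = -0.1564144644
phi(d1) = 0.3953985320; exp(-qT) = 0.9942664996; exp(-rT) = 0.9851119396
N(d1) = 0.5531348387
Delta = exp(-qT) * N(d1) = 0.9942664996 * 0.5531348387 = 0.549963

Answer: Delta = 0.549963


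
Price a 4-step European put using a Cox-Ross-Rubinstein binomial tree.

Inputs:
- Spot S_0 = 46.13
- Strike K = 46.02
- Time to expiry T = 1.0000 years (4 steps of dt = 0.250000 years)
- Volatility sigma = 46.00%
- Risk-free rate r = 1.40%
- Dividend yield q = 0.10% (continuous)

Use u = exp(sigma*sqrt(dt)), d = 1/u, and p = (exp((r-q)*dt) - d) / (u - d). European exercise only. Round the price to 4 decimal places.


dt = T/N = 0.250000
u = exp(sigma*sqrt(dt)) = 1.258600; d = 1/u = 0.794534
p = (exp((r-q)*dt) - d) / (u - d) = 0.449767
Discount per step: exp(-r*dt) = 0.996506
Stock lattice S(k, i) with i counting down-moves:
  k=0: S(0,0) = 46.1300
  k=1: S(1,0) = 58.0592; S(1,1) = 36.6518
  k=2: S(2,0) = 73.0733; S(2,1) = 46.1300; S(2,2) = 29.1211
  k=3: S(3,0) = 91.9701; S(3,1) = 58.0592; S(3,2) = 36.6518; S(3,3) = 23.1377
  k=4: S(4,0) = 115.7536; S(4,1) = 73.0733; S(4,2) = 46.1300; S(4,3) = 29.1211; S(4,4) = 18.3837
Terminal payoffs V(N, i) = max(K - S_T, 0):
  V(4,0) = 0.000000; V(4,1) = 0.000000; V(4,2) = 0.000000; V(4,3) = 16.898885; V(4,4) = 27.636317
Backward induction: V(k, i) = exp(-r*dt) * [p * V(k+1, i) + (1-p) * V(k+1, i+1)].
  V(3,0) = exp(-r*dt) * [p*0.000000 + (1-p)*0.000000] = 0.000000
  V(3,1) = exp(-r*dt) * [p*0.000000 + (1-p)*0.000000] = 0.000000
  V(3,2) = exp(-r*dt) * [p*0.000000 + (1-p)*16.898885] = 9.265840
  V(3,3) = exp(-r*dt) * [p*16.898885 + (1-p)*27.636317] = 22.727291
  V(2,0) = exp(-r*dt) * [p*0.000000 + (1-p)*0.000000] = 0.000000
  V(2,1) = exp(-r*dt) * [p*0.000000 + (1-p)*9.265840] = 5.080559
  V(2,2) = exp(-r*dt) * [p*9.265840 + (1-p)*22.727291] = 16.614524
  V(1,0) = exp(-r*dt) * [p*0.000000 + (1-p)*5.080559] = 2.785725
  V(1,1) = exp(-r*dt) * [p*5.080559 + (1-p)*16.614524] = 11.387005
  V(0,0) = exp(-r*dt) * [p*2.785725 + (1-p)*11.387005] = 7.492166

Answer: Price = V(0,0) = 7.4922


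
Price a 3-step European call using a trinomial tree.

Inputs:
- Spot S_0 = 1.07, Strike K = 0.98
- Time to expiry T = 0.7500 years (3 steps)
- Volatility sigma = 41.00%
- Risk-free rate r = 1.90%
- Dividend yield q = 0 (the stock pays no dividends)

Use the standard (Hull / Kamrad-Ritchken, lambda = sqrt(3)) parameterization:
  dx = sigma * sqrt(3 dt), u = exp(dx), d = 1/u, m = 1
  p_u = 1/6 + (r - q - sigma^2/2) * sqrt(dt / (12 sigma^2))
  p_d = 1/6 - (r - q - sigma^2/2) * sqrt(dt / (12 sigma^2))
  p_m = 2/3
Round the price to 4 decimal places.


dt = T/N = 0.250000; dx = sigma*sqrt(3*dt) = 0.355070
u = exp(dx) = 1.426281; d = 1/u = 0.701124
p_u = 0.143766, p_m = 0.666667, p_d = 0.189567
Discount per step: exp(-r*dt) = 0.995261
Stock lattice S(k, j) with j the centered position index:
  k=0: S(0,+0) = 1.0700
  k=1: S(1,-1) = 0.7502; S(1,+0) = 1.0700; S(1,+1) = 1.5261
  k=2: S(2,-2) = 0.5260; S(2,-1) = 0.7502; S(2,+0) = 1.0700; S(2,+1) = 1.5261; S(2,+2) = 2.1767
  k=3: S(3,-3) = 0.3688; S(3,-2) = 0.5260; S(3,-1) = 0.7502; S(3,+0) = 1.0700; S(3,+1) = 1.5261; S(3,+2) = 2.1767; S(3,+3) = 3.1046
Terminal payoffs V(N, j) = max(S_T - K, 0):
  V(3,-3) = 0.000000; V(3,-2) = 0.000000; V(3,-1) = 0.000000; V(3,+0) = 0.090000; V(3,+1) = 0.546121; V(3,+2) = 1.196677; V(3,+3) = 2.124553
Backward induction: V(k, j) = exp(-r*dt) * [p_u * V(k+1, j+1) + p_m * V(k+1, j) + p_d * V(k+1, j-1)]
  V(2,-2) = exp(-r*dt) * [p_u*0.000000 + p_m*0.000000 + p_d*0.000000] = 0.000000
  V(2,-1) = exp(-r*dt) * [p_u*0.090000 + p_m*0.000000 + p_d*0.000000] = 0.012878
  V(2,+0) = exp(-r*dt) * [p_u*0.546121 + p_m*0.090000 + p_d*0.000000] = 0.137857
  V(2,+1) = exp(-r*dt) * [p_u*1.196677 + p_m*0.546121 + p_d*0.090000] = 0.550562
  V(2,+2) = exp(-r*dt) * [p_u*2.124553 + p_m*1.196677 + p_d*0.546121] = 1.201032
  V(1,-1) = exp(-r*dt) * [p_u*0.137857 + p_m*0.012878 + p_d*0.000000] = 0.028270
  V(1,+0) = exp(-r*dt) * [p_u*0.550562 + p_m*0.137857 + p_d*0.012878] = 0.172676
  V(1,+1) = exp(-r*dt) * [p_u*1.201032 + p_m*0.550562 + p_d*0.137857] = 0.563161
  V(0,+0) = exp(-r*dt) * [p_u*0.563161 + p_m*0.172676 + p_d*0.028270] = 0.200485

Answer: Price = V(0,0) = 0.2005


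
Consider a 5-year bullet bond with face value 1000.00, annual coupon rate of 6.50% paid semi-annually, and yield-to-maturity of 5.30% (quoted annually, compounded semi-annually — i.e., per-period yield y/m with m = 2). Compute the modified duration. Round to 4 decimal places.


Coupon per period c = face * coupon_rate / m = 32.500000
Periods per year m = 2; per-period yield y/m = 0.026500
Number of cashflows N = 10
Cashflows (t years, CF_t, discount factor 1/(1+y/m)^(m*t), PV):
  t = 0.5000: CF_t = 32.500000, DF = 0.974184, PV = 31.660984
  t = 1.0000: CF_t = 32.500000, DF = 0.949035, PV = 30.843628
  t = 1.5000: CF_t = 32.500000, DF = 0.924535, PV = 30.047372
  t = 2.0000: CF_t = 32.500000, DF = 0.900667, PV = 29.271673
  t = 2.5000: CF_t = 32.500000, DF = 0.877415, PV = 28.515999
  t = 3.0000: CF_t = 32.500000, DF = 0.854764, PV = 27.779834
  t = 3.5000: CF_t = 32.500000, DF = 0.832698, PV = 27.062673
  t = 4.0000: CF_t = 32.500000, DF = 0.811201, PV = 26.364026
  t = 4.5000: CF_t = 32.500000, DF = 0.790259, PV = 25.683415
  t = 5.0000: CF_t = 1032.500000, DF = 0.769858, PV = 794.878085
Price P = sum_t PV_t = 1052.107689
First compute Macaulay numerator sum_t t * PV_t:
  t * PV_t at t = 0.5000: 15.830492
  t * PV_t at t = 1.0000: 30.843628
  t * PV_t at t = 1.5000: 45.071059
  t * PV_t at t = 2.0000: 58.543346
  t * PV_t at t = 2.5000: 71.289998
  t * PV_t at t = 3.0000: 83.339501
  t * PV_t at t = 3.5000: 94.719354
  t * PV_t at t = 4.0000: 105.456104
  t * PV_t at t = 4.5000: 115.575370
  t * PV_t at t = 5.0000: 3974.390423
Macaulay duration D = 4595.059274 / 1052.107689 = 4.367480
Modified duration = D / (1 + y/m) = 4.367480 / (1 + 0.026500) = 4.254730

Answer: Modified duration = 4.2547


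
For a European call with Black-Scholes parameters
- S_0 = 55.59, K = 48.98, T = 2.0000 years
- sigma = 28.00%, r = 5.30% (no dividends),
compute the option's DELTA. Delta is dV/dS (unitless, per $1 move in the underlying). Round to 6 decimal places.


d1 = 0.7853715756; d2 = 0.3893917781
phi(d1) = 0.2930702935; exp(-qT) = 1.0000000000; exp(-rT) = 0.8994246481
N(d1) = 0.7838821294
Delta = exp(-qT) * N(d1) = 1.0000000000 * 0.7838821294 = 0.783882

Answer: Delta = 0.783882


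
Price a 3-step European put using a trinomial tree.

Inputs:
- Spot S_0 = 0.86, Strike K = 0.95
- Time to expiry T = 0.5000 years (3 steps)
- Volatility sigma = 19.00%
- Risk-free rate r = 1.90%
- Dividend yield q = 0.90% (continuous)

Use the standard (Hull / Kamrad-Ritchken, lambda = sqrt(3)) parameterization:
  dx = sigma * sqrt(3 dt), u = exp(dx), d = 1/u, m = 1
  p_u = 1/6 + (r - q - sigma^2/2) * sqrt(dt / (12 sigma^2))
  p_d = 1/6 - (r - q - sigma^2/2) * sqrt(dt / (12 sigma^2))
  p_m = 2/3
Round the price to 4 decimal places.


Answer: Price = V(0,0) = 0.1030

Derivation:
dt = T/N = 0.166667; dx = sigma*sqrt(3*dt) = 0.134350
u = exp(dx) = 1.143793; d = 1/u = 0.874284
p_u = 0.161674, p_m = 0.666667, p_d = 0.171660
Discount per step: exp(-r*dt) = 0.996838
Stock lattice S(k, j) with j the centered position index:
  k=0: S(0,+0) = 0.8600
  k=1: S(1,-1) = 0.7519; S(1,+0) = 0.8600; S(1,+1) = 0.9837
  k=2: S(2,-2) = 0.6574; S(2,-1) = 0.7519; S(2,+0) = 0.8600; S(2,+1) = 0.9837; S(2,+2) = 1.1251
  k=3: S(3,-3) = 0.5747; S(3,-2) = 0.6574; S(3,-1) = 0.7519; S(3,+0) = 0.8600; S(3,+1) = 0.9837; S(3,+2) = 1.1251; S(3,+3) = 1.2869
Terminal payoffs V(N, j) = max(K - S_T, 0):
  V(3,-3) = 0.375281; V(3,-2) = 0.292640; V(3,-1) = 0.198116; V(3,+0) = 0.090000; V(3,+1) = 0.000000; V(3,+2) = 0.000000; V(3,+3) = 0.000000
Backward induction: V(k, j) = exp(-r*dt) * [p_u * V(k+1, j+1) + p_m * V(k+1, j) + p_d * V(k+1, j-1)]
  V(2,-2) = exp(-r*dt) * [p_u*0.198116 + p_m*0.292640 + p_d*0.375281] = 0.290622
  V(2,-1) = exp(-r*dt) * [p_u*0.090000 + p_m*0.198116 + p_d*0.292640] = 0.196240
  V(2,+0) = exp(-r*dt) * [p_u*0.000000 + p_m*0.090000 + p_d*0.198116] = 0.093711
  V(2,+1) = exp(-r*dt) * [p_u*0.000000 + p_m*0.000000 + p_d*0.090000] = 0.015401
  V(2,+2) = exp(-r*dt) * [p_u*0.000000 + p_m*0.000000 + p_d*0.000000] = 0.000000
  V(1,-1) = exp(-r*dt) * [p_u*0.093711 + p_m*0.196240 + p_d*0.290622] = 0.195246
  V(1,+0) = exp(-r*dt) * [p_u*0.015401 + p_m*0.093711 + p_d*0.196240] = 0.098339
  V(1,+1) = exp(-r*dt) * [p_u*0.000000 + p_m*0.015401 + p_d*0.093711] = 0.026270
  V(0,+0) = exp(-r*dt) * [p_u*0.026270 + p_m*0.098339 + p_d*0.195246] = 0.102996


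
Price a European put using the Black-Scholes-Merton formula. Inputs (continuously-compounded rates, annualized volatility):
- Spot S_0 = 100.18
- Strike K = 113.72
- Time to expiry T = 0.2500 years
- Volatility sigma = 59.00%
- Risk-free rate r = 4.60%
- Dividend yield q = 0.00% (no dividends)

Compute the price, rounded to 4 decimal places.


d1 = (ln(S/K) + (r - q + 0.5*sigma^2) * T) / (sigma * sqrt(T)) = -0.24324820
d2 = d1 - sigma * sqrt(T) = -0.53824820
exp(-rT) = 0.98856587; exp(-qT) = 1.00000000
P = K * exp(-rT) * N(-d2) - S_0 * exp(-qT) * N(-d1)
N(-d1) = 0.59609343; N(-d2) = 0.70479715
P = 113.7200 * 0.98856587 * 0.70479715 - 100.1800 * 1.00000000 * 0.59609343 = 19.5165

Answer: Price = 19.5165


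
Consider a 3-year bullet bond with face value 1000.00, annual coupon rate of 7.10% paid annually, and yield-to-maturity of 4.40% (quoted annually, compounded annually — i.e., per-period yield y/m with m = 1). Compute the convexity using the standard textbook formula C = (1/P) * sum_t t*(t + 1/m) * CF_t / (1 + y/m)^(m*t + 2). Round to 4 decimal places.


Coupon per period c = face * coupon_rate / m = 71.000000
Periods per year m = 1; per-period yield y/m = 0.044000
Number of cashflows N = 3
Cashflows (t years, CF_t, discount factor 1/(1+y/m)^(m*t), PV):
  t = 1.0000: CF_t = 71.000000, DF = 0.957854, PV = 68.007663
  t = 2.0000: CF_t = 71.000000, DF = 0.917485, PV = 65.141439
  t = 3.0000: CF_t = 1071.000000, DF = 0.878817, PV = 941.213125
Price P = sum_t PV_t = 1074.362228
Convexity numerator sum_t t*(t + 1/m) * CF_t / (1+y/m)^(m*t + 2):
  t = 1.0000: term = 124.792030
  t = 2.0000: term = 358.597786
  t = 3.0000: term = 10362.587807
Convexity = (1/P) * sum = 10845.977623 / 1074.362228 = 10.095271

Answer: Convexity = 10.0953


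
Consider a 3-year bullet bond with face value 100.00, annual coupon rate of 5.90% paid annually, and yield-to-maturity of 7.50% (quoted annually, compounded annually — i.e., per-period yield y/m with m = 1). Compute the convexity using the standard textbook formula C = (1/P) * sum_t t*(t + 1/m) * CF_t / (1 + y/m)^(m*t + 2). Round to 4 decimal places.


Coupon per period c = face * coupon_rate / m = 5.900000
Periods per year m = 1; per-period yield y/m = 0.075000
Number of cashflows N = 3
Cashflows (t years, CF_t, discount factor 1/(1+y/m)^(m*t), PV):
  t = 1.0000: CF_t = 5.900000, DF = 0.930233, PV = 5.488372
  t = 2.0000: CF_t = 5.900000, DF = 0.865333, PV = 5.105462
  t = 3.0000: CF_t = 105.900000, DF = 0.804961, PV = 85.245324
Price P = sum_t PV_t = 95.839159
Convexity numerator sum_t t*(t + 1/m) * CF_t / (1+y/m)^(m*t + 2):
  t = 1.0000: term = 9.498535
  t = 2.0000: term = 26.507539
  t = 3.0000: term = 885.186710
Convexity = (1/P) * sum = 921.192783 / 95.839159 = 9.611862

Answer: Convexity = 9.6119


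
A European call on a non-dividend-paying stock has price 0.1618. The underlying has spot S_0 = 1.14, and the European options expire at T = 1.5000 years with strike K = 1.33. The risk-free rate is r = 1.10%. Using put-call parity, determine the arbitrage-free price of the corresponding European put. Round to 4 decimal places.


Answer: Put price = 0.3300

Derivation:
Put-call parity: C - P = S_0 * exp(-qT) - K * exp(-rT).
S_0 * exp(-qT) = 1.1400 * 1.00000000 = 1.14000000
K * exp(-rT) = 1.3300 * 0.98363538 = 1.30823505
P = C - S*exp(-qT) + K*exp(-rT)
P = 0.1618 - 1.14000000 + 1.30823505 = 0.3300


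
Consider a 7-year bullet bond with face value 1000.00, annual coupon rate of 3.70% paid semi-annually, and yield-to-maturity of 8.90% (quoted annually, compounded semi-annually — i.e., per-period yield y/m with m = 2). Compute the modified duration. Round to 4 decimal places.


Answer: Modified duration = 5.8096

Derivation:
Coupon per period c = face * coupon_rate / m = 18.500000
Periods per year m = 2; per-period yield y/m = 0.044500
Number of cashflows N = 14
Cashflows (t years, CF_t, discount factor 1/(1+y/m)^(m*t), PV):
  t = 0.5000: CF_t = 18.500000, DF = 0.957396, PV = 17.711824
  t = 1.0000: CF_t = 18.500000, DF = 0.916607, PV = 16.957227
  t = 1.5000: CF_t = 18.500000, DF = 0.877556, PV = 16.234780
  t = 2.0000: CF_t = 18.500000, DF = 0.840168, PV = 15.543111
  t = 2.5000: CF_t = 18.500000, DF = 0.804374, PV = 14.880911
  t = 3.0000: CF_t = 18.500000, DF = 0.770104, PV = 14.246923
  t = 3.5000: CF_t = 18.500000, DF = 0.737294, PV = 13.639945
  t = 4.0000: CF_t = 18.500000, DF = 0.705883, PV = 13.058827
  t = 4.5000: CF_t = 18.500000, DF = 0.675809, PV = 12.502467
  t = 5.0000: CF_t = 18.500000, DF = 0.647017, PV = 11.969811
  t = 5.5000: CF_t = 18.500000, DF = 0.619451, PV = 11.459848
  t = 6.0000: CF_t = 18.500000, DF = 0.593060, PV = 10.971611
  t = 6.5000: CF_t = 18.500000, DF = 0.567793, PV = 10.504175
  t = 7.0000: CF_t = 1018.500000, DF = 0.543603, PV = 553.659572
Price P = sum_t PV_t = 733.341031
First compute Macaulay numerator sum_t t * PV_t:
  t * PV_t at t = 0.5000: 8.855912
  t * PV_t at t = 1.0000: 16.957227
  t * PV_t at t = 1.5000: 24.352169
  t * PV_t at t = 2.0000: 31.086222
  t * PV_t at t = 2.5000: 37.202276
  t * PV_t at t = 3.0000: 42.740768
  t * PV_t at t = 3.5000: 47.739807
  t * PV_t at t = 4.0000: 52.235309
  t * PV_t at t = 4.5000: 56.261103
  t * PV_t at t = 5.0000: 59.849054
  t * PV_t at t = 5.5000: 63.029162
  t * PV_t at t = 6.0000: 65.829665
  t * PV_t at t = 6.5000: 68.277138
  t * PV_t at t = 7.0000: 3875.617006
Macaulay duration D = 4450.032819 / 733.341031 = 6.068163
Modified duration = D / (1 + y/m) = 6.068163 / (1 + 0.044500) = 5.809634


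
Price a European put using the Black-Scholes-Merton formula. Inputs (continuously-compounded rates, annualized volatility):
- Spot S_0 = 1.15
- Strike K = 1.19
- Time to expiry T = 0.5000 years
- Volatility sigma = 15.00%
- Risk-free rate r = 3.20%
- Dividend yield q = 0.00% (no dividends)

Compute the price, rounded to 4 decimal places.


Answer: Price = 0.0604

Derivation:
d1 = (ln(S/K) + (r - q + 0.5*sigma^2) * T) / (sigma * sqrt(T)) = -0.11847682
d2 = d1 - sigma * sqrt(T) = -0.22454284
exp(-rT) = 0.98412732; exp(-qT) = 1.00000000
P = K * exp(-rT) * N(-d2) - S_0 * exp(-qT) * N(-d1)
N(-d1) = 0.54715507; N(-d2) = 0.58883253
P = 1.1900 * 0.98412732 * 0.58883253 - 1.1500 * 1.00000000 * 0.54715507 = 0.0604


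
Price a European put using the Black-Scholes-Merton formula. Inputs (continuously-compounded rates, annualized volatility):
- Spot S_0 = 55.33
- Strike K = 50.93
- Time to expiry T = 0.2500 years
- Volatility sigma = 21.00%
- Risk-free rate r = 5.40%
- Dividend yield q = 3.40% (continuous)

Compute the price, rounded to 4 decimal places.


Answer: Price = 0.6203

Derivation:
d1 = (ln(S/K) + (r - q + 0.5*sigma^2) * T) / (sigma * sqrt(T)) = 0.88929158
d2 = d1 - sigma * sqrt(T) = 0.78429158
exp(-rT) = 0.98659072; exp(-qT) = 0.99153602
P = K * exp(-rT) * N(-d2) - S_0 * exp(-qT) * N(-d1)
N(-d1) = 0.18692320; N(-d2) = 0.21643452
P = 50.9300 * 0.98659072 * 0.21643452 - 55.3300 * 0.99153602 * 0.18692320 = 0.6203


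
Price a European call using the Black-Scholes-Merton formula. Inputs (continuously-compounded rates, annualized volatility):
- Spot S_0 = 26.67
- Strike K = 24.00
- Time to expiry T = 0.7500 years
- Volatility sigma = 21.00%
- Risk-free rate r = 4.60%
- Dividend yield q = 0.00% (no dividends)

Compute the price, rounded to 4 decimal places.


Answer: Price = 4.0558

Derivation:
d1 = (ln(S/K) + (r - q + 0.5*sigma^2) * T) / (sigma * sqrt(T)) = 0.86065334
d2 = d1 - sigma * sqrt(T) = 0.67878801
exp(-rT) = 0.96608834; exp(-qT) = 1.00000000
C = S_0 * exp(-qT) * N(d1) - K * exp(-rT) * N(d2)
N(d1) = 0.80528550; N(d2) = 0.75136390
C = 26.6700 * 1.00000000 * 0.80528550 - 24.0000 * 0.96608834 * 0.75136390 = 4.0558


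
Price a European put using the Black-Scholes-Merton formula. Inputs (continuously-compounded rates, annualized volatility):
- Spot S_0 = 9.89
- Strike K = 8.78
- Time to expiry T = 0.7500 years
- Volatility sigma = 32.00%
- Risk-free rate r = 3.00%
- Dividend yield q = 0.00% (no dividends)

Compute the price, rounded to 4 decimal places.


Answer: Price = 0.4942

Derivation:
d1 = (ln(S/K) + (r - q + 0.5*sigma^2) * T) / (sigma * sqrt(T)) = 0.64933047
d2 = d1 - sigma * sqrt(T) = 0.37220234
exp(-rT) = 0.97775124; exp(-qT) = 1.00000000
P = K * exp(-rT) * N(-d2) - S_0 * exp(-qT) * N(-d1)
N(-d1) = 0.25806240; N(-d2) = 0.35487110
P = 8.7800 * 0.97775124 * 0.35487110 - 9.8900 * 1.00000000 * 0.25806240 = 0.4942


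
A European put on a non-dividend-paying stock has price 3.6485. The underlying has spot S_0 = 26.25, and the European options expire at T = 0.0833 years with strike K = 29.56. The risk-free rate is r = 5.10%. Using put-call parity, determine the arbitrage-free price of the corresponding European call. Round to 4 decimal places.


Put-call parity: C - P = S_0 * exp(-qT) - K * exp(-rT).
S_0 * exp(-qT) = 26.2500 * 1.00000000 = 26.25000000
K * exp(-rT) = 29.5600 * 0.99576071 = 29.43468662
C = P + S*exp(-qT) - K*exp(-rT)
C = 3.6485 + 26.25000000 - 29.43468662 = 0.4638

Answer: Call price = 0.4638


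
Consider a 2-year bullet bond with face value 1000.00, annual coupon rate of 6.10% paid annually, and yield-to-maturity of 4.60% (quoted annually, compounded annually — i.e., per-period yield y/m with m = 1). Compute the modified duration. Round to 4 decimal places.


Coupon per period c = face * coupon_rate / m = 61.000000
Periods per year m = 1; per-period yield y/m = 0.046000
Number of cashflows N = 2
Cashflows (t years, CF_t, discount factor 1/(1+y/m)^(m*t), PV):
  t = 1.0000: CF_t = 61.000000, DF = 0.956023, PV = 58.317400
  t = 2.0000: CF_t = 1061.000000, DF = 0.913980, PV = 969.732643
Price P = sum_t PV_t = 1028.050042
First compute Macaulay numerator sum_t t * PV_t:
  t * PV_t at t = 1.0000: 58.317400
  t * PV_t at t = 2.0000: 1939.465285
Macaulay duration D = 1997.782685 / 1028.050042 = 1.943274
Modified duration = D / (1 + y/m) = 1.943274 / (1 + 0.046000) = 1.857814

Answer: Modified duration = 1.8578
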